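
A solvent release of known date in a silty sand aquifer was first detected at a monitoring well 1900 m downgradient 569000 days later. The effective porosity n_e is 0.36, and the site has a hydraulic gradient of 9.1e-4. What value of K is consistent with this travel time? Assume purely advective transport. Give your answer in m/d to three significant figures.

v = L / t = 1900 / 569000 = 0.003339 m/d
K = v · n / i = 0.003339 × 0.36 / 9.1e-4 = 1.32 m/d

1.32 m/d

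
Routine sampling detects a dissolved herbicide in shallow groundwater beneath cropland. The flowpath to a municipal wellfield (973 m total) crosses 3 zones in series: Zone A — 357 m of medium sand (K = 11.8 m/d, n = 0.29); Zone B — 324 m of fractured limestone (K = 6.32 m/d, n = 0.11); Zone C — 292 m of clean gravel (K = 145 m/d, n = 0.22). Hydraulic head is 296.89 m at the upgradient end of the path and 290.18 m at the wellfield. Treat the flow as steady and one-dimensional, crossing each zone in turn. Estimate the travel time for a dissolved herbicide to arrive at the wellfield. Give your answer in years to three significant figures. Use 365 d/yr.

6.94 years

Total head drop ΔH = 296.89 − 290.18 = 6.71 m
Continuity: the same q passes through each zone, so ΔH = q·Σ(L_j/K_j) — the zones act as resistances in series.
Σ(L/K) = 357/11.8 + 324/6.32 + 292/145 = 30.25 + 51.27 + 2.014 = 83.53 d
q = ΔH / Σ(L/K) = 6.71 / 83.53 = 0.08033 m/d (same in every zone)
Zone A: v = q/n = 0.08033/0.29 = 0.2770 m/d → t_A = 357/0.2770 = 1289 d
Zone B: v = q/n = 0.08033/0.11 = 0.7302 m/d → t_B = 324/0.7302 = 443.7 d
Zone C: v = q/n = 0.08033/0.22 = 0.3651 m/d → t_C = 292/0.3651 = 799.7 d
Total t = 1289 + 443.7 + 799.7 = 2532 d
   = 2532 / 365 = 6.94 yr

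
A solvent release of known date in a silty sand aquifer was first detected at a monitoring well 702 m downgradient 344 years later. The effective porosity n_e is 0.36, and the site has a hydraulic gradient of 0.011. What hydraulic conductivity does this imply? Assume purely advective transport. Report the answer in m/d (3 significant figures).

t = 344 years = 125600 d
v = L / t = 702 / 125600 = 0.005591 m/d
K = v · n / i = 0.005591 × 0.36 / 0.011 = 0.183 m/d

0.183 m/d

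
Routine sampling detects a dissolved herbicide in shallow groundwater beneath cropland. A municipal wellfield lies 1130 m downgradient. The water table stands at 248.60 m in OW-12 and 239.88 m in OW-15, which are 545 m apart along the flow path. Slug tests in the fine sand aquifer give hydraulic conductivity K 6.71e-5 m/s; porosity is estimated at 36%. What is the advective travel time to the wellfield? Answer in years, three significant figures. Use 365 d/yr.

Hydraulic gradient i = (248.60 − 239.88) / 545 = 8.72 / 545 = 0.01600
K = 6.71e-5 m/s × 86400 s/d = 5.797 m/d
Darcy flux q = K·i = 5.797 × 0.01600 = 0.09276 m/d
v_s = q/n_e = 0.09276/0.36 = 0.2577 m/d
t = L / v = 1130 / 0.2577 = 4386 d
   = 4386 / 365 = 12.0 yr

12.0 years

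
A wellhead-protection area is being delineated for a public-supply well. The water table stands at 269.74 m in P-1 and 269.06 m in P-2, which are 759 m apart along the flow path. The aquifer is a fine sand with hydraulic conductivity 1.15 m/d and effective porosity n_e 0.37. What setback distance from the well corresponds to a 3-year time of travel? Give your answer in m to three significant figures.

3.05 m

Hydraulic gradient i = (269.74 − 269.06) / 759 = 0.68 / 759 = 8.959e-4
q = Ki = 1.15 × 8.959e-4 = 0.001030 m/d
Seepage velocity v = q / n = 0.001030 / 0.37 = 0.002785 m/d
T = 3 yr × 365 = 1095 d
L = v × T = 0.002785 × 1095 = 3.049 m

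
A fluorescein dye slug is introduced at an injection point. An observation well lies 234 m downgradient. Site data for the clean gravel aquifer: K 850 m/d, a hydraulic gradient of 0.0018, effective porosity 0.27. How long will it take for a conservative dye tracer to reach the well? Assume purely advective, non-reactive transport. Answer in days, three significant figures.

41.3 days

Specific discharge q = 850 × 0.0018 = 1.530 m/d
v = Ki/n = 850·0.0018/0.27 = 5.667 m/d
t = L / v = 234 / 5.667 = 41.29 d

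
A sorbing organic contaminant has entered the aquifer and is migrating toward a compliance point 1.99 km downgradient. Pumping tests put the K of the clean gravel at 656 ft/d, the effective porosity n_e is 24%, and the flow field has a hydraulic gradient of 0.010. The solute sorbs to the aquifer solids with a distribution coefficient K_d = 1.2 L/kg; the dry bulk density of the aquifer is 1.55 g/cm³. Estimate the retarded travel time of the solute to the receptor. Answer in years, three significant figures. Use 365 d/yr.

5.73 years

K = 656 ft/d × 0.3048 = 199.9 m/d
Specific discharge q = 199.9 × 0.010 = 1.999 m/d
v_s = q/n_e = 1.999/0.24 = 8.331 m/d
Retardation R = 1 + ρ_b·K_d/n = 1 + 1.55×1.2/0.24 = 8.750
Contaminant velocity v_c = v/R = 8.331/8.750 = 0.9521 m/d
L = 1.99 km = 1990 m
t = L/v_c = 1990/0.9521 = 2090 d
   = 2090/365 = 5.73 yr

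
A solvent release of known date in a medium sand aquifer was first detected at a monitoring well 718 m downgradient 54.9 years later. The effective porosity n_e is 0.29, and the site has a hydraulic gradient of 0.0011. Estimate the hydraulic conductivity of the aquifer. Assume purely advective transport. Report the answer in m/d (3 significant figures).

9.45 m/d

t = 54.9 years = 20040 d
v = L / t = 718 / 20040 = 0.03583 m/d
K = v · n / i = 0.03583 × 0.29 / 0.0011 = 9.45 m/d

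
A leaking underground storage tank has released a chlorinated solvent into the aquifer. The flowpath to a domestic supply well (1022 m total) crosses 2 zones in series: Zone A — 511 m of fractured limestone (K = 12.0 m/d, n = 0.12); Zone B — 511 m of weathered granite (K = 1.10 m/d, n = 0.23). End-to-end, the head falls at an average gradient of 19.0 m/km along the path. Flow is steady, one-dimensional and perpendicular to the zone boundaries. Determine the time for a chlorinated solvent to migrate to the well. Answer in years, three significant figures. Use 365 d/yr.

12.8 years

Continuity: the same q passes through each zone, so ΔH = q·Σ(L_j/K_j) — the zones act as resistances in series.
Σ(L/K) = 511/12.0 + 511/1.10 = 42.58 + 464.5 = 507.1 d
K_eq = L_total / Σ(L/K) = 1022 / 507.1 = 2.015 m/d
q = K_eq · i = 2.015 × 0.019 = 0.03829 m/d (same in every zone)
Zone A: v = q/n = 0.03829/0.12 = 0.3191 m/d → t_A = 511/0.3191 = 1601 d
Zone B: v = q/n = 0.03829/0.23 = 0.1665 m/d → t_B = 511/0.1665 = 3069 d
Total t = 1601 + 3069 = 4671 d
   = 4671 / 365 = 12.8 yr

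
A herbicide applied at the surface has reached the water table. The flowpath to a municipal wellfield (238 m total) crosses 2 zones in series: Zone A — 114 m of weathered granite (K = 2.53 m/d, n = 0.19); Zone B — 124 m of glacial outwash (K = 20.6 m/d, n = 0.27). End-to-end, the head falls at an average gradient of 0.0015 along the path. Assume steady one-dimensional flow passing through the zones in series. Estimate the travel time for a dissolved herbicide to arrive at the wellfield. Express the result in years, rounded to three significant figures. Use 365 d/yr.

Steady 1-D flow in series ⇒ the Darcy flux q is identical in every zone and the zone head losses add (resistances L/K in series).
Σ(L/K) = 114/2.53 + 124/20.6 = 45.06 + 6.019 = 51.08 d
K_eq = L_total / Σ(L/K) = 238 / 51.08 = 4.659 m/d
q = K_eq · i = 4.659 × 0.0015 = 0.006989 m/d (same in every zone)
Zone A: v = q/n = 0.006989/0.19 = 0.03679 m/d → t_A = 114/0.03679 = 3099 d
Zone B: v = q/n = 0.006989/0.27 = 0.02589 m/d → t_B = 124/0.02589 = 4790 d
Total t = 3099 + 4790 = 7889 d
   = 7889 / 365 = 21.6 yr

21.6 years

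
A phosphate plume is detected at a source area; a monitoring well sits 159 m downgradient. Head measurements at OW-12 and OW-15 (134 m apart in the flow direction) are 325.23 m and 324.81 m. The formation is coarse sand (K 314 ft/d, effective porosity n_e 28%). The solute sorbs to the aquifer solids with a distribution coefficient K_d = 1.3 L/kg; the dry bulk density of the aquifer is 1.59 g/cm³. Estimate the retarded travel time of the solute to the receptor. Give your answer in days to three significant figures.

1240 days

Hydraulic gradient i = (325.23 − 324.81) / 134 = 0.42 / 134 = 0.003134
K = 314 ft/d × 0.3048 = 95.71 m/d
Specific discharge q = 95.71 × 0.003134 = 0.3000 m/d
v = Ki/n = 95.71·0.003134/0.28 = 1.071 m/d
Retardation R = 1 + ρ_b·K_d/n = 1 + 1.59×1.3/0.28 = 8.382
Contaminant velocity v_c = v/R = 1.071/8.382 = 0.1278 m/d
t = L/v_c = 159/0.1278 = 1244 d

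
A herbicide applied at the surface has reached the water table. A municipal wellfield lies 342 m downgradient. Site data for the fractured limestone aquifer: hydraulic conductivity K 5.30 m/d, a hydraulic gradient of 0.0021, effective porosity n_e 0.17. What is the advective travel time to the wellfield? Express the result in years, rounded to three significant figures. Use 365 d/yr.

14.3 years

Specific discharge q = 5.30 × 0.0021 = 0.01113 m/d
Seepage velocity v = q / n = 0.01113 / 0.17 = 0.06547 m/d
t = L / v = 342 / 0.06547 = 5224 d
   = 5224 / 365 = 14.3 yr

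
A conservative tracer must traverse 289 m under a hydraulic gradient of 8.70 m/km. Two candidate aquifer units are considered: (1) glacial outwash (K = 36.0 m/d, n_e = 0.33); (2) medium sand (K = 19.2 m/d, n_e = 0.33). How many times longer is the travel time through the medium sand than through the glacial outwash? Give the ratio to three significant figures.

1.87

Unit 1 (glacial outwash): v = 36.0×0.0087/0.33 = 0.9491 m/d, t = 289/0.9491 = 304.5 d
Unit 2 (medium sand): v = 19.2×0.0087/0.33 = 0.5062 m/d, t = 289/0.5062 = 570.9 d
t(medium sand) / t(glacial outwash) = 570.9/304.5 = 1.87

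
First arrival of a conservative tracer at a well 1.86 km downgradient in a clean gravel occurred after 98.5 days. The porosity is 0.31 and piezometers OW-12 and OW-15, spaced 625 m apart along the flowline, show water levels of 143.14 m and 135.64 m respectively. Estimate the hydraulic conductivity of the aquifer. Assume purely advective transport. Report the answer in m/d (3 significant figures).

Hydraulic gradient i = (143.14 − 135.64) / 625 = 7.50 / 625 = 0.01200
L = 1.86 km = 1860 m
v = L / t = 1860 / 98.5 = 18.88 m/d
K = v · n / i = 18.88 × 0.31 / 0.01200 = 488 m/d

488 m/d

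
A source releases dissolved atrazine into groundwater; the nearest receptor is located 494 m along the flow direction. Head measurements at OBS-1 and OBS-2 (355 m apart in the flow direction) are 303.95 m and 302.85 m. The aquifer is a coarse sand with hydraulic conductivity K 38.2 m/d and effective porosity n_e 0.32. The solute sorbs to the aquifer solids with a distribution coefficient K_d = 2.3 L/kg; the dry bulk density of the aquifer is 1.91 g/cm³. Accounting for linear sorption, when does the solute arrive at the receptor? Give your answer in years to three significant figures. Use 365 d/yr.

Hydraulic gradient i = (303.95 − 302.85) / 355 = 1.10 / 355 = 0.003099
Darcy flux q = K·i = 38.2 × 0.003099 = 0.1184 m/d
v = Ki/n = 38.2·0.003099/0.32 = 0.3699 m/d
Retardation R = 1 + ρ_b·K_d/n = 1 + 1.91×2.3/0.32 = 14.73
Contaminant velocity v_c = v/R = 0.3699/14.73 = 0.02511 m/d
t = L/v_c = 494/0.02511 = 19670 d
   = 19670/365 = 53.9 yr

53.9 years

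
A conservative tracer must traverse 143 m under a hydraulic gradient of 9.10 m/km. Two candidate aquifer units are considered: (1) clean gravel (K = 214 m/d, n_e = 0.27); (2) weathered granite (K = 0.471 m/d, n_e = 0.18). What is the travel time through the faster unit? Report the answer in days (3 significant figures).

Unit 1 (clean gravel): v = 214×0.0091/0.27 = 7.213 m/d, t = 143/7.213 = 19.83 d
Unit 2 (weathered granite): v = 0.471×0.0091/0.18 = 0.02381 m/d, t = 143/0.02381 = 6005 d
Faster unit: t = 19.8 d

19.8 days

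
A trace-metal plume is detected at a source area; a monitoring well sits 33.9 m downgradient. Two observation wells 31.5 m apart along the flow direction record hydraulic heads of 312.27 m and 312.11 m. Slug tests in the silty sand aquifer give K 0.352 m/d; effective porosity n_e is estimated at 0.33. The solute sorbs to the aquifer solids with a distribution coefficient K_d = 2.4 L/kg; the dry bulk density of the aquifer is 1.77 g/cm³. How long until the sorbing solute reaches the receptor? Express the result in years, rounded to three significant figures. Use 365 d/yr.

Hydraulic gradient i = (312.27 − 312.11) / 31.5 = 0.16 / 31.5 = 0.005079
q = Ki = 0.352 × 0.005079 = 0.001788 m/d
v_s = q/n_e = 0.001788/0.33 = 0.005418 m/d
Retardation R = 1 + ρ_b·K_d/n = 1 + 1.77×2.4/0.33 = 13.87
Contaminant velocity v_c = v/R = 0.005418/13.87 = 3.905e-4 m/d
t = L/v_c = 33.9/3.905e-4 = 86800 d
   = 86800/365 = 238 yr

238 years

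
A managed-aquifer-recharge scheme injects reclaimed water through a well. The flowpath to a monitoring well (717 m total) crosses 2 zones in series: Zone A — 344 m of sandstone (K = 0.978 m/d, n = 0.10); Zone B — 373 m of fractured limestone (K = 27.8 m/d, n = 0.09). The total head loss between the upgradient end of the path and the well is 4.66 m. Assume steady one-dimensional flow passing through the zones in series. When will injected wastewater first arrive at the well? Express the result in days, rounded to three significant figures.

Steady 1-D flow in series ⇒ the Darcy flux q is identical in every zone and the zone head losses add (resistances L/K in series).
Σ(L/K) = 344/0.978 + 373/27.8 = 351.7 + 13.42 = 365.2 d
q = ΔH / Σ(L/K) = 4.66 / 365.2 = 0.01276 m/d (same in every zone)
Zone A: v = q/n = 0.01276/0.10 = 0.1276 m/d → t_A = 344/0.1276 = 2696 d
Zone B: v = q/n = 0.01276/0.09 = 0.1418 m/d → t_B = 373/0.1418 = 2631 d
Total t = 2696 + 2631 = 5326 d

5330 days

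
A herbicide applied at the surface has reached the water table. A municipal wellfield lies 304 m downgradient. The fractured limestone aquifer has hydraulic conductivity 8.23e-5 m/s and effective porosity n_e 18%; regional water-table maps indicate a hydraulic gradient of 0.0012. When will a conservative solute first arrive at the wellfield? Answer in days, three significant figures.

6410 days

K = 8.23e-5 m/s × 86400 s/d = 7.111 m/d
q = Ki = 7.111 × 0.0012 = 0.008533 m/d
Average linear velocity = 0.008533 / 0.18 = 0.04740 m/d
t = L / v = 304 / 0.04740 = 6413 d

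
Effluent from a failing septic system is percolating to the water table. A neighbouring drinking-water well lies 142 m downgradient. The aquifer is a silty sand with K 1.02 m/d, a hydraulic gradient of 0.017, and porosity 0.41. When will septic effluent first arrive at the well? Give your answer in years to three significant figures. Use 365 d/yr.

9.20 years

Specific discharge q = 1.02 × 0.017 = 0.01734 m/d
v_s = q/n_e = 0.01734/0.41 = 0.04229 m/d
t = L / v = 142 / 0.04229 = 3358 d
   = 3358 / 365 = 9.20 yr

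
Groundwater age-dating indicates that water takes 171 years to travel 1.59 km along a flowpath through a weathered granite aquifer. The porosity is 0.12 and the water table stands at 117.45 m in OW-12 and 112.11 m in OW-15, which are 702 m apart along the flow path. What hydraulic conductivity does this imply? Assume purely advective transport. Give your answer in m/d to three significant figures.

Hydraulic gradient i = (117.45 − 112.11) / 702 = 5.34 / 702 = 0.007607
t = 171 years = 62420 d
L = 1.59 km = 1590 m
v = L / t = 1590 / 62420 = 0.02547 m/d
K = v · n / i = 0.02547 × 0.12 / 0.007607 = 0.402 m/d

0.402 m/d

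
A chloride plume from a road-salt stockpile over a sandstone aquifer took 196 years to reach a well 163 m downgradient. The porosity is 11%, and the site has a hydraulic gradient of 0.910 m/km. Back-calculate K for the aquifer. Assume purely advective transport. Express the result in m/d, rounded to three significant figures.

t = 196 years = 71540 d
v = L / t = 163 / 71540 = 0.002278 m/d
K = v · n / i = 0.002278 × 0.11 / 9.1e-4 = 0.275 m/d

0.275 m/d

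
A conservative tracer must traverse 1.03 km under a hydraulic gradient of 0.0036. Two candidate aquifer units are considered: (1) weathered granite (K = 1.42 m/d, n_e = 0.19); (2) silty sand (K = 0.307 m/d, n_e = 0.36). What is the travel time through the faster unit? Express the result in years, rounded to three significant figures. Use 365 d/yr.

Unit 1 (weathered granite): v = 1.42×0.0036/0.19 = 0.02691 m/d, t = 1030/0.02691 = 38280 d
Unit 2 (silty sand): v = 0.307×0.0036/0.36 = 0.003070 m/d, t = 1030/0.003070 = 335500 d
Faster: 38280 d / 365 = 105 yr

105 years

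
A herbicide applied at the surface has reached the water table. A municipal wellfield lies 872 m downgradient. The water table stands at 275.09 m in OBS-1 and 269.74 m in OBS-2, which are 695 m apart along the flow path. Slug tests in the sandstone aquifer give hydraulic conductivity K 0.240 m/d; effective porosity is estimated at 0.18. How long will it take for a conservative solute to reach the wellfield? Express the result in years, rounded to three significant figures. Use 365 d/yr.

233 years

Hydraulic gradient i = (275.09 − 269.74) / 695 = 5.35 / 695 = 0.007698
Darcy flux q = K·i = 0.240 × 0.007698 = 0.001847 m/d
Average linear velocity = 0.001847 / 0.18 = 0.01026 m/d
t = L / v = 872 / 0.01026 = 84960 d
   = 84960 / 365 = 233 yr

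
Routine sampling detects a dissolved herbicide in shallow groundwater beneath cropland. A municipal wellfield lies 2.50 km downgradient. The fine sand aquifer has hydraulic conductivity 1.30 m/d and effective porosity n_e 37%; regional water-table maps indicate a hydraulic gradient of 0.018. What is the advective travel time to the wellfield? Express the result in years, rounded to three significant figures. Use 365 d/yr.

Specific discharge q = 1.30 × 0.018 = 0.02340 m/d
Average linear velocity = 0.02340 / 0.37 = 0.06324 m/d
L = 2.50 km = 2500 m
t = L / v = 2500 / 0.06324 = 39530 d
   = 39530 / 365 = 108 yr

108 years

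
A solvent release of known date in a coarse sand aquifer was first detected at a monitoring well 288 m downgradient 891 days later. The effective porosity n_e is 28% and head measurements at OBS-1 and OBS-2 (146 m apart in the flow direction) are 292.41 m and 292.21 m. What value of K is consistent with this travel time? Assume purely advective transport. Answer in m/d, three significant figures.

Hydraulic gradient i = (292.41 − 292.21) / 146 = 0.20 / 146 = 0.001370
v = L / t = 288 / 891 = 0.3232 m/d
K = v · n / i = 0.3232 × 0.28 / 0.001370 = 66.1 m/d

66.1 m/d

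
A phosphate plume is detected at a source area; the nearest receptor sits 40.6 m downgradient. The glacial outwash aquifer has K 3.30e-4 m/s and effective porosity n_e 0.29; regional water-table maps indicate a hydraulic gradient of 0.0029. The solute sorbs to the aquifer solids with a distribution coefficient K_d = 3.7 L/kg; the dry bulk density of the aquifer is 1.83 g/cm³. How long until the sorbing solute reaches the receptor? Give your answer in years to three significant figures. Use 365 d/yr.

K = 3.30e-4 m/s × 86400 s/d = 28.51 m/d
Darcy flux q = K·i = 28.51 × 0.0029 = 0.08268 m/d
v = Ki/n = 28.51·0.0029/0.29 = 0.2851 m/d
Retardation R = 1 + ρ_b·K_d/n = 1 + 1.83×3.7/0.29 = 24.35
Contaminant velocity v_c = v/R = 0.2851/24.35 = 0.01171 m/d
t = L/v_c = 40.6/0.01171 = 3467 d
   = 3467/365 = 9.50 yr

9.50 years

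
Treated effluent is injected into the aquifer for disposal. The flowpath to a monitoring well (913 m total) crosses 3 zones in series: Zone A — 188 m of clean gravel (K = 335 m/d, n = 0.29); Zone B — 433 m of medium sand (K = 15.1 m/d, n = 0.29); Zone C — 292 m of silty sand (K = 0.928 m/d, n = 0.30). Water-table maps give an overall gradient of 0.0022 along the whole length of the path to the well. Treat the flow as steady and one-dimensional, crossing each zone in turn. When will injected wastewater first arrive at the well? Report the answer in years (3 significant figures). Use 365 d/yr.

126 years

Steady 1-D flow in series ⇒ the Darcy flux q is identical in every zone and the zone head losses add (resistances L/K in series).
Σ(L/K) = 188/335 + 433/15.1 + 292/0.928 = 0.5612 + 28.68 + 314.7 = 343.9 d
K_eq = L_total / Σ(L/K) = 913 / 343.9 = 2.655 m/d
q = K_eq · i = 2.655 × 0.0022 = 0.005841 m/d (same in every zone)
Zone A: v = q/n = 0.005841/0.29 = 0.02014 m/d → t_A = 188/0.02014 = 9334 d
Zone B: v = q/n = 0.005841/0.29 = 0.02014 m/d → t_B = 433/0.02014 = 21500 d
Zone C: v = q/n = 0.005841/0.30 = 0.01947 m/d → t_C = 292/0.01947 = 15000 d
Total t = 9334 + 21500 + 15000 = 45830 d
   = 45830 / 365 = 126 yr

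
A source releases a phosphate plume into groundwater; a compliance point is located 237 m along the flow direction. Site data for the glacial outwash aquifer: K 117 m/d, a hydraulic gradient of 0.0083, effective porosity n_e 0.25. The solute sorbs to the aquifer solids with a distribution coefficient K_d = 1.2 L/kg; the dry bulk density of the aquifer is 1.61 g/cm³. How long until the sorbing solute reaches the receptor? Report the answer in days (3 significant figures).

q = Ki = 117 × 0.0083 = 0.9711 m/d
v_s = q/n_e = 0.9711/0.25 = 3.884 m/d
Retardation R = 1 + ρ_b·K_d/n = 1 + 1.61×1.2/0.25 = 8.728
Contaminant velocity v_c = v/R = 3.884/8.728 = 0.4451 m/d
t = L/v_c = 237/0.4451 = 532.5 d

533 days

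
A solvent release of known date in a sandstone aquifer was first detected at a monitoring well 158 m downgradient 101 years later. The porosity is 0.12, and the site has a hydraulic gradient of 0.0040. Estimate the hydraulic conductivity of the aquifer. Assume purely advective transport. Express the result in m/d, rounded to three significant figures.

0.129 m/d

t = 101 years = 36870 d
v = L / t = 158 / 36870 = 0.004286 m/d
K = v · n / i = 0.004286 × 0.12 / 0.0040 = 0.129 m/d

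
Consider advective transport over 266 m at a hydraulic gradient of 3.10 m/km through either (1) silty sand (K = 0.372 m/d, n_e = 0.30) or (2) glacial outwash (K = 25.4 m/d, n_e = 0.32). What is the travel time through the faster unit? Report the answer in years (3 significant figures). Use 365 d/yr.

Unit 1 (silty sand): v = 0.372×0.0031/0.30 = 0.003844 m/d, t = 266/0.003844 = 69200 d
Unit 2 (glacial outwash): v = 25.4×0.0031/0.32 = 0.2461 m/d, t = 266/0.2461 = 1081 d
Faster: 1081 d / 365 = 2.96 yr

2.96 years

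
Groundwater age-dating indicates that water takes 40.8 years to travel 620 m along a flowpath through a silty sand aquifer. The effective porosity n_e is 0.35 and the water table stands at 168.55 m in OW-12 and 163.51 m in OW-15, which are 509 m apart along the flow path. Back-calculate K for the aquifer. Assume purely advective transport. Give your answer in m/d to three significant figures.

1.47 m/d

Hydraulic gradient i = (168.55 − 163.51) / 509 = 5.04 / 509 = 0.009902
t = 40.8 years = 14890 d
v = L / t = 620 / 14890 = 0.04163 m/d
K = v · n / i = 0.04163 × 0.35 / 0.009902 = 1.47 m/d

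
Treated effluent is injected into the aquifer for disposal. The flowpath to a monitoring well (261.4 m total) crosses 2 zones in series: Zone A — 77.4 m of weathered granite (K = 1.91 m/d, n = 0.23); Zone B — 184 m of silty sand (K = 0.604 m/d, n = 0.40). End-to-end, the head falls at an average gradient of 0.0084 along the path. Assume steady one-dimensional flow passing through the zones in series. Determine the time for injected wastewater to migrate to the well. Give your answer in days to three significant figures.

Continuity: the same q passes through each zone, so ΔH = q·Σ(L_j/K_j) — the zones act as resistances in series.
Σ(L/K) = 77.4/1.91 + 184/0.604 = 40.52 + 304.6 = 345.2 d
K_eq = L_total / Σ(L/K) = 261.4 / 345.2 = 0.7573 m/d
q = K_eq · i = 0.7573 × 0.0084 = 0.006362 m/d (same in every zone)
Zone A: v = q/n = 0.006362/0.23 = 0.02766 m/d → t_A = 77.4/0.02766 = 2798 d
Zone B: v = q/n = 0.006362/0.40 = 0.01590 m/d → t_B = 184/0.01590 = 11570 d
Total t = 2798 + 11570 = 14370 d

14400 days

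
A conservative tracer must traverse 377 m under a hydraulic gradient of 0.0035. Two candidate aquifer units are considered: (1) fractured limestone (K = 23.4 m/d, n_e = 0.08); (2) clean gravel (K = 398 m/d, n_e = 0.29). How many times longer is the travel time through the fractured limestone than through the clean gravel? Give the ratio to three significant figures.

4.69

Unit 1 (fractured limestone): v = 23.4×0.0035/0.08 = 1.024 m/d, t = 377/1.024 = 368.3 d
Unit 2 (clean gravel): v = 398×0.0035/0.29 = 4.803 m/d, t = 377/4.803 = 78.49 d
t(fractured limestone) / t(clean gravel) = 368.3/78.49 = 4.69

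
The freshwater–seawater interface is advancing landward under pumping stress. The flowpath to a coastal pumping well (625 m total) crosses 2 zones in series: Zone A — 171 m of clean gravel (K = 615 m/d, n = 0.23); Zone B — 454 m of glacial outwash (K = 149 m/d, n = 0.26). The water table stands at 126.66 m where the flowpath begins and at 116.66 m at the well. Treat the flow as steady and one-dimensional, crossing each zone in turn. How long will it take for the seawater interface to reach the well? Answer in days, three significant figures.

Total head drop ΔH = 126.66 − 116.66 = 10.00 m
Steady 1-D flow in series ⇒ the Darcy flux q is identical in every zone and the zone head losses add (resistances L/K in series).
Σ(L/K) = 171/615 + 454/149 = 0.2780 + 3.047 = 3.325 d
q = ΔH / Σ(L/K) = 10.00 / 3.325 = 3.007 m/d (same in every zone)
Zone A: v = q/n = 3.007/0.23 = 13.08 m/d → t_A = 171/13.08 = 13.08 d
Zone B: v = q/n = 3.007/0.26 = 11.57 m/d → t_B = 454/11.57 = 39.25 d
Total t = 13.08 + 39.25 = 52.33 d

52.3 days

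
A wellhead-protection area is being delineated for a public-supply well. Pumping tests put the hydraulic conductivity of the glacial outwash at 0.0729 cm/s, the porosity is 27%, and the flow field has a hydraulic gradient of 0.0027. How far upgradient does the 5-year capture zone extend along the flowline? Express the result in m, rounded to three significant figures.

1150 m

K = 0.0729 cm/s × 864 = 62.99 m/d
Specific discharge q = 62.99 × 0.0027 = 0.1701 m/d
Average linear velocity = 0.1701 / 0.27 = 0.6299 m/d
T = 5 yr × 365 = 1825 d
L = v × T = 0.6299 × 1825 = 1149 m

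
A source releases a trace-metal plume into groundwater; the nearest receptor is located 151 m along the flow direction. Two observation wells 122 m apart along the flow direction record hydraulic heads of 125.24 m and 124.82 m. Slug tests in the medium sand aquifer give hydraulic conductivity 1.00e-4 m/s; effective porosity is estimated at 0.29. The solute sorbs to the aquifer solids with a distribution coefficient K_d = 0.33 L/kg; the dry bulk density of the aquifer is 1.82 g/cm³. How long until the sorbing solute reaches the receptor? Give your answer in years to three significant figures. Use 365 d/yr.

Hydraulic gradient i = (125.24 − 124.82) / 122 = 0.42 / 122 = 0.003443
K = 1.00e-4 m/s × 86400 s/d = 8.640 m/d
q = Ki = 8.640 × 0.003443 = 0.02974 m/d
v_s = q/n_e = 0.02974/0.29 = 0.1026 m/d
Retardation R = 1 + ρ_b·K_d/n = 1 + 1.82×0.33/0.29 = 3.071
Contaminant velocity v_c = v/R = 0.1026/3.071 = 0.03340 m/d
t = L/v_c = 151/0.03340 = 4521 d
   = 4521/365 = 12.4 yr

12.4 years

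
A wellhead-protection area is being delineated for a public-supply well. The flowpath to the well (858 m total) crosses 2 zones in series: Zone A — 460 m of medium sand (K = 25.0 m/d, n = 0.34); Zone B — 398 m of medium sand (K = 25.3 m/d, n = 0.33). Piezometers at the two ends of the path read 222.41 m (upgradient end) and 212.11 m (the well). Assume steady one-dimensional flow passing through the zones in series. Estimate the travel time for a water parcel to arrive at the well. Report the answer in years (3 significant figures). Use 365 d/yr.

Total head drop ΔH = 222.41 − 212.11 = 10.30 m
Continuity: the same q passes through each zone, so ΔH = q·Σ(L_j/K_j) — the zones act as resistances in series.
Σ(L/K) = 460/25.0 + 398/25.3 = 18.40 + 15.73 = 34.13 d
q = ΔH / Σ(L/K) = 10.30 / 34.13 = 0.3018 m/d (same in every zone)
Zone A: v = q/n = 0.3018/0.34 = 0.8876 m/d → t_A = 460/0.8876 = 518.3 d
Zone B: v = q/n = 0.3018/0.33 = 0.9145 m/d → t_B = 398/0.9145 = 435.2 d
Total t = 518.3 + 435.2 = 953.5 d
   = 953.5 / 365 = 2.61 yr

2.61 years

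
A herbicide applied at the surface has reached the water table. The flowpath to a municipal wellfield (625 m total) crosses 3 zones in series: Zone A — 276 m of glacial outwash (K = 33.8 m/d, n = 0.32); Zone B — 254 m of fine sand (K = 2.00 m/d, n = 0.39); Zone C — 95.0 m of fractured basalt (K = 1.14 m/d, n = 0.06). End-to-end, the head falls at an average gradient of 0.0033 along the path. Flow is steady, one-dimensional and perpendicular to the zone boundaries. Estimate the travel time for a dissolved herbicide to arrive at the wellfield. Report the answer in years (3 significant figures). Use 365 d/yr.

Continuity: the same q passes through each zone, so ΔH = q·Σ(L_j/K_j) — the zones act as resistances in series.
Σ(L/K) = 276/33.8 + 254/2.00 + 95.0/1.14 = 8.166 + 127.0 + 83.33 = 218.5 d
K_eq = L_total / Σ(L/K) = 625 / 218.5 = 2.860 m/d
q = K_eq · i = 2.860 × 0.0033 = 0.009439 m/d (same in every zone)
Zone A: v = q/n = 0.009439/0.32 = 0.02950 m/d → t_A = 276/0.02950 = 9357 d
Zone B: v = q/n = 0.009439/0.39 = 0.02420 m/d → t_B = 254/0.02420 = 10490 d
Zone C: v = q/n = 0.009439/0.06 = 0.1573 m/d → t_C = 95.0/0.1573 = 603.9 d
Total t = 9357 + 10490 + 603.9 = 20450 d
   = 20450 / 365 = 56.0 yr

56.0 years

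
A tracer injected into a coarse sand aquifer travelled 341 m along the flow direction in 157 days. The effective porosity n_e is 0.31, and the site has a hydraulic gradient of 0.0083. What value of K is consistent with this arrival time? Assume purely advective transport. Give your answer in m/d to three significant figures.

v = L / t = 341 / 157 = 2.172 m/d
K = v · n / i = 2.172 × 0.31 / 0.0083 = 81.1 m/d

81.1 m/d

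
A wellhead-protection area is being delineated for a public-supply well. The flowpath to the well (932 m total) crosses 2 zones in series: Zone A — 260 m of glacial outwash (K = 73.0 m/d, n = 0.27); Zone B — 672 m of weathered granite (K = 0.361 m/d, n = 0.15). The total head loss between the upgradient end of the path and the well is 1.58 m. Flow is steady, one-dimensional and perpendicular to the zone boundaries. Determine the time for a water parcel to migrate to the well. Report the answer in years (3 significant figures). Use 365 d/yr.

553 years

Steady 1-D flow in series ⇒ the Darcy flux q is identical in every zone and the zone head losses add (resistances L/K in series).
Σ(L/K) = 260/73.0 + 672/0.361 = 3.562 + 1861 = 1865 d
q = ΔH / Σ(L/K) = 1.58 / 1865 = 8.472e-4 m/d (same in every zone)
Zone A: v = q/n = 8.472e-4/0.27 = 0.003138 m/d → t_A = 260/0.003138 = 82870 d
Zone B: v = q/n = 8.472e-4/0.15 = 0.005648 m/d → t_B = 672/0.005648 = 119000 d
Total t = 82870 + 119000 = 201900 d
   = 201900 / 365 = 553 yr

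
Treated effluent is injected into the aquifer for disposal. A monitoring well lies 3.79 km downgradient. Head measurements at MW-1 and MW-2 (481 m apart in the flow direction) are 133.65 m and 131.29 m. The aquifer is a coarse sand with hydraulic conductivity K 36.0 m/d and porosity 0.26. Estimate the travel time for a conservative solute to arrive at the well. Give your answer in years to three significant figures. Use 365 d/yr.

Hydraulic gradient i = (133.65 − 131.29) / 481 = 2.36 / 481 = 0.004906
Specific discharge q = 36.0 × 0.004906 = 0.1766 m/d
v_s = q/n_e = 0.1766/0.26 = 0.6794 m/d
L = 3.79 km = 3790 m
t = L / v = 3790 / 0.6794 = 5579 d
   = 5579 / 365 = 15.3 yr

15.3 years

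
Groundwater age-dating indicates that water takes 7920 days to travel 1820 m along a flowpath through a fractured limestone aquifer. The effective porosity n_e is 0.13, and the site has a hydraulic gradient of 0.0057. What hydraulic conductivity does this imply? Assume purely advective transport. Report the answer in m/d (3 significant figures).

5.24 m/d

v = L / t = 1820 / 7920 = 0.2298 m/d
K = v · n / i = 0.2298 × 0.13 / 0.0057 = 5.24 m/d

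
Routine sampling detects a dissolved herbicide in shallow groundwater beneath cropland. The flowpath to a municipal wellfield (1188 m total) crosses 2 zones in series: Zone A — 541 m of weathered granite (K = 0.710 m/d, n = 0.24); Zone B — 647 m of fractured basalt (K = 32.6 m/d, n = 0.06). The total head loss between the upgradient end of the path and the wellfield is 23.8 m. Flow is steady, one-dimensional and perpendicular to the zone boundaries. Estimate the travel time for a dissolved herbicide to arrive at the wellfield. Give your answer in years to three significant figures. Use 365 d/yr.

15.2 years

Continuity: the same q passes through each zone, so ΔH = q·Σ(L_j/K_j) — the zones act as resistances in series.
Σ(L/K) = 541/0.710 + 647/32.6 = 762.0 + 19.85 = 781.8 d
q = ΔH / Σ(L/K) = 23.8 / 781.8 = 0.03044 m/d (same in every zone)
Zone A: v = q/n = 0.03044/0.24 = 0.1268 m/d → t_A = 541/0.1268 = 4265 d
Zone B: v = q/n = 0.03044/0.06 = 0.5074 m/d → t_B = 647/0.5074 = 1275 d
Total t = 4265 + 1275 = 5540 d
   = 5540 / 365 = 15.2 yr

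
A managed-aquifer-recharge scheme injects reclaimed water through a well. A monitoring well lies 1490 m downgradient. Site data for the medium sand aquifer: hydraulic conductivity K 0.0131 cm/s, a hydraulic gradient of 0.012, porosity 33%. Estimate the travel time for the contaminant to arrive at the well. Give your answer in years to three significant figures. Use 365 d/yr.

9.92 years

K = 0.0131 cm/s × 864 = 11.32 m/d
q = Ki = 11.32 × 0.012 = 0.1358 m/d
v_s = q/n_e = 0.1358/0.33 = 0.4116 m/d
t = L / v = 1490 / 0.4116 = 3620 d
   = 3620 / 365 = 9.92 yr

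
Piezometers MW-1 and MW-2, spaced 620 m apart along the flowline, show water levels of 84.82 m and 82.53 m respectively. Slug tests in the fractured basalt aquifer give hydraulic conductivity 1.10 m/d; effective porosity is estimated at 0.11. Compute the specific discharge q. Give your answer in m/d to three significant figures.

Hydraulic gradient i = (84.82 − 82.53) / 620 = 2.29 / 620 = 0.003694
Specific discharge q = 1.10 × 0.003694 = 0.004063 m/d

0.00406 m/d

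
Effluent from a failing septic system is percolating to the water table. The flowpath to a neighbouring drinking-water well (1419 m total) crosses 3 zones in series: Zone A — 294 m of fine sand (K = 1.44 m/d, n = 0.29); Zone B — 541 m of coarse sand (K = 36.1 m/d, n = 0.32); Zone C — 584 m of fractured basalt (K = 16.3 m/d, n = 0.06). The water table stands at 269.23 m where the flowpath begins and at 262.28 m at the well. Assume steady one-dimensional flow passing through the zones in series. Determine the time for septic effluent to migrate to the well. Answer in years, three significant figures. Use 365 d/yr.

Total head drop ΔH = 269.23 − 262.28 = 6.95 m
Steady 1-D flow in series ⇒ the Darcy flux q is identical in every zone and the zone head losses add (resistances L/K in series).
Σ(L/K) = 294/1.44 + 541/36.1 + 584/16.3 = 204.2 + 14.99 + 35.83 = 255.0 d
q = ΔH / Σ(L/K) = 6.95 / 255.0 = 0.02726 m/d (same in every zone)
Zone A: v = q/n = 0.02726/0.29 = 0.09399 m/d → t_A = 294/0.09399 = 3128 d
Zone B: v = q/n = 0.02726/0.32 = 0.08518 m/d → t_B = 541/0.08518 = 6351 d
Zone C: v = q/n = 0.02726/0.06 = 0.4543 m/d → t_C = 584/0.4543 = 1286 d
Total t = 3128 + 6351 + 1286 = 10760 d
   = 10760 / 365 = 29.5 yr

29.5 years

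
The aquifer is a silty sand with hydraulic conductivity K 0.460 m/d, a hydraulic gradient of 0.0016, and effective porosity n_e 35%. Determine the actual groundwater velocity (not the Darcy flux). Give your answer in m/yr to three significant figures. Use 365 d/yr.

0.768 m/yr

Specific discharge q = 0.460 × 0.0016 = 7.360e-4 m/d
v = Ki/n = 0.460·0.0016/0.35 = 0.002103 m/d
   = 0.002103 × 365 = 0.768 m/yr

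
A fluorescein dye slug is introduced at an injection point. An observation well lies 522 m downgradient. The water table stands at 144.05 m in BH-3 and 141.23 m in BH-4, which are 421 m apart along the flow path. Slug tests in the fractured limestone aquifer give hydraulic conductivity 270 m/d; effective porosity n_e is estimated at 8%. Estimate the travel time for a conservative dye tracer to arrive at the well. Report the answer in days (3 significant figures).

23.1 days

Hydraulic gradient i = (144.05 − 141.23) / 421 = 2.82 / 421 = 0.006698
Darcy flux q = K·i = 270 × 0.006698 = 1.809 m/d
Seepage velocity v = q / n = 1.809 / 0.08 = 22.61 m/d
t = L / v = 522 / 22.61 = 23.09 d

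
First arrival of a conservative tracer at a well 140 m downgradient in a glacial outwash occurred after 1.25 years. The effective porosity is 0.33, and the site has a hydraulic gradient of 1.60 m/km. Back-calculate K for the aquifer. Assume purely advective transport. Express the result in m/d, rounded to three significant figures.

63.3 m/d

t = 1.25 years = 456.3 d
v = L / t = 140 / 456.3 = 0.3068 m/d
K = v · n / i = 0.3068 × 0.33 / 0.0016 = 63.3 m/d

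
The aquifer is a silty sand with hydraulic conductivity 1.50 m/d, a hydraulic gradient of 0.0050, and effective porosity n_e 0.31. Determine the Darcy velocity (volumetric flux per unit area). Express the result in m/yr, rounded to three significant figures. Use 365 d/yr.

Specific discharge q = 1.50 × 0.0050 = 0.007500 m/d
   = 0.007500 × 365 = 2.74 m/yr

2.74 m/yr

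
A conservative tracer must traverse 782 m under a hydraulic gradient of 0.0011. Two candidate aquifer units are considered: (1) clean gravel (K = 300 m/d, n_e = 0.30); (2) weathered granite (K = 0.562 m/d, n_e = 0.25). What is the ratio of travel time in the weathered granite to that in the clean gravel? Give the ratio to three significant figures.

445

Unit 1 (clean gravel): v = 300×0.0011/0.30 = 1.100 m/d, t = 782/1.100 = 710.9 d
Unit 2 (weathered granite): v = 0.562×0.0011/0.25 = 0.002473 m/d, t = 782/0.002473 = 316200 d
t(weathered granite) / t(clean gravel) = 316200/710.9 = 445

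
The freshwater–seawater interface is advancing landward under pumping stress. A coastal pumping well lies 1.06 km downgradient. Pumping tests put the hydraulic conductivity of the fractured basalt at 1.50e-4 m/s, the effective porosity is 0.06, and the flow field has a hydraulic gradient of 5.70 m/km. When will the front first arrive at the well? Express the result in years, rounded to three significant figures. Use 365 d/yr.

K = 1.50e-4 m/s × 86400 s/d = 12.96 m/d
Darcy flux q = K·i = 12.96 × 0.0057 = 0.07387 m/d
Seepage velocity v = q / n = 0.07387 / 0.06 = 1.231 m/d
L = 1.06 km = 1060 m
t = L / v = 1060 / 1.231 = 860.9 d
   = 860.9 / 365 = 2.36 yr

2.36 years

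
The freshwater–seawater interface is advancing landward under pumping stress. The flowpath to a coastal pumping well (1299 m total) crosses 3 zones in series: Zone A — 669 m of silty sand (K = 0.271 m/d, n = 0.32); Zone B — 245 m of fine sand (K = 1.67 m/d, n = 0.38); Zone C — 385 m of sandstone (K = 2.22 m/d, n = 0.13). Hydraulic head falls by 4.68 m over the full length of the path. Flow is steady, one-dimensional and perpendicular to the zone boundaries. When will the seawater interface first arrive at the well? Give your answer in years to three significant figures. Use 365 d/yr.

583 years

Steady 1-D flow in series ⇒ the Darcy flux q is identical in every zone and the zone head losses add (resistances L/K in series).
Σ(L/K) = 669/0.271 + 245/1.67 + 385/2.22 = 2469 + 146.7 + 173.4 = 2789 d
q = ΔH / Σ(L/K) = 4.68 / 2789 = 0.001678 m/d (same in every zone)
Zone A: v = q/n = 0.001678/0.32 = 0.005244 m/d → t_A = 669/0.005244 = 127600 d
Zone B: v = q/n = 0.001678/0.38 = 0.004416 m/d → t_B = 245/0.004416 = 55480 d
Zone C: v = q/n = 0.001678/0.13 = 0.01291 m/d → t_C = 385/0.01291 = 29820 d
Total t = 127600 + 55480 + 29820 = 212900 d
   = 212900 / 365 = 583 yr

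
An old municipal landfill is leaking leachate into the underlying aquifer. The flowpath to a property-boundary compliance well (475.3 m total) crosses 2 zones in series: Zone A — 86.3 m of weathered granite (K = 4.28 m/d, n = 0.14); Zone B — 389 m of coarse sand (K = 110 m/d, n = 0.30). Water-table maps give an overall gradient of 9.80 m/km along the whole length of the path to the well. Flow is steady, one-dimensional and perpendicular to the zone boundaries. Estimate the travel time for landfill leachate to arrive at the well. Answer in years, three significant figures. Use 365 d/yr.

For zones in series the flux q is common to all zones; the equivalent conductivity is the harmonic (thickness-weighted) mean, K_eq = L_total / Σ(L_j/K_j).
Σ(L/K) = 86.3/4.28 + 389/110 = 20.16 + 3.536 = 23.70 d
K_eq = L_total / Σ(L/K) = 475.3 / 23.70 = 20.05 m/d
q = K_eq · i = 20.05 × 0.0098 = 0.1965 m/d (same in every zone)
Zone A: v = q/n = 0.1965/0.14 = 1.404 m/d → t_A = 86.3/1.404 = 61.47 d
Zone B: v = q/n = 0.1965/0.30 = 0.6551 m/d → t_B = 389/0.6551 = 593.8 d
Total t = 61.47 + 593.8 = 655.3 d
   = 655.3 / 365 = 1.80 yr

1.80 years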